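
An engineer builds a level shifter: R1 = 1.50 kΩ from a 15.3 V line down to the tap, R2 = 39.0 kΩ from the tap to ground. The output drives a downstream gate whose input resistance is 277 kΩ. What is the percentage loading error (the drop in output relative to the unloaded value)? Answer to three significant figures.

The divider's output (Thévenin) resistance is R1‖R2 = 1.444 kΩ.
Fractional drop under load = R_th/(R_th + R_L) = 1.444 / (1.444 + 277) = 0.005188.
So the output falls by 0.519 %.

0.519 %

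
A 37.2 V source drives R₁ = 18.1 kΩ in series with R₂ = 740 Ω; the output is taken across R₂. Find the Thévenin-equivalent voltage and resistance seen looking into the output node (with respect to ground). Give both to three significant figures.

V_th = 1.46 V, R_th = 711 Ω

V_th is the open-circuit tap voltage: 37.2 × 740/(18100 + 740) = 1.46 V.
With the supply zeroed, R₁ and R₂ appear in parallel from the tap: R_th = R₁‖R₂ = (18100 × 740)/18840 = 711 Ω.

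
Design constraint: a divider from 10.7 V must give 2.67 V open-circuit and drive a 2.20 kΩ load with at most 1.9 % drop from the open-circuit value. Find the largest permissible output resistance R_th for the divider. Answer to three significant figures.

Loading drop = R_th/(R_th + R_L) ≤ 0.0190, so R_th ≤ R_L · ε/(1−ε) = 2.20 kΩ × 0.0190/0.9810 = 42.6 Ω.

R_th ≤ 42.6 Ω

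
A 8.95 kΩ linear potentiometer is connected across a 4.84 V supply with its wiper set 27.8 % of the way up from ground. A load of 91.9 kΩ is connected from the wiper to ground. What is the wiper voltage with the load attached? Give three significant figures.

The wiper splits the pot into (1−α)R = 6.462 kΩ above and αR = 2.488 kΩ below.
Lower section ‖ load = 2.423 kΩ.
V_wiper = 4.84 × 2.423/(6.462 + 2.423) = 1.32 V.

V ≈ 1.32 V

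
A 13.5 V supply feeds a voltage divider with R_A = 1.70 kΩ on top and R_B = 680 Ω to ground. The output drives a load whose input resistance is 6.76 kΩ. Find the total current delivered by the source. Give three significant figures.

I ≈ 5.82 mA

R_B‖R_L = 617.8 Ω, so the source sees R_A + R_B‖R_L = 2318 Ω.
I = 13.5 V / 2318 Ω = 5.82 mA.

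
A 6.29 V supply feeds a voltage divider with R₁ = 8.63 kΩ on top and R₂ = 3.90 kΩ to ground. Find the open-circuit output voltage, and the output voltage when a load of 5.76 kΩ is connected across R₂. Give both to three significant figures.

Open-circuit: V = 6.29 × 3.90/(8.63 + 3.90) = 1.96 V.
With the load, R₂ becomes R₂‖R_L = 2.325 kΩ, so V = 6.29 × 2.325/10.96 = 1.34 V.

Unloaded: 1.96 V; loaded: 1.34 V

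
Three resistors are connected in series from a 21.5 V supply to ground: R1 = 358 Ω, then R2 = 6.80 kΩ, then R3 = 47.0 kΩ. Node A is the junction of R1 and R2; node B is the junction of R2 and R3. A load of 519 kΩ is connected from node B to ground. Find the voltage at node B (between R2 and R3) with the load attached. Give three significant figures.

V ≈ 18.4 V

At node B, R3 is in parallel with the load: R3‖R_L = 43100 Ω.
Below node A the resistance is R2 + (R3‖R_L) = 49900 Ω, so V_A = 21.5 × 49900/50260 = 21.35 V.
Then V_B = V_A × (R3‖R_L)/(R2 + R3‖R_L) = 21.35 × 43100/49900 = 18.4 V.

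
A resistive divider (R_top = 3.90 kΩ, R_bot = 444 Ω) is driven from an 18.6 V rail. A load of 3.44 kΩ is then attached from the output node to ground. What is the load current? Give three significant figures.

R_bot‖R_L = 393.2 Ω; V_out = 18.6 × 393.2/4293 = 1.704 V.
I_L = V_out / R_L = 1.704 / 3.44 kΩ = 0.495 mA.

I_L ≈ 0.495 mA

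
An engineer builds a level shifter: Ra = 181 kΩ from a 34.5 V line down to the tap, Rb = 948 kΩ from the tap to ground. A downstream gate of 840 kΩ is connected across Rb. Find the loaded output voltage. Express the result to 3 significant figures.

The load sits in parallel with Rb: Rb‖R_L = (948 × 840) / (948 + 840) = 445.4 kΩ.
V_out = 34.5 × 445.4 / (181 + 445.4) = 34.5 × 445.4/626.4 = 24.5 V.
(Unloaded it would have been 29.0 V.)

V_out ≈ 24.5 V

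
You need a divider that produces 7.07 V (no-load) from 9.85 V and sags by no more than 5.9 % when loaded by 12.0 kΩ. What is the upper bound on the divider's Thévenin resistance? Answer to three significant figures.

Loading drop = R_th/(R_th + R_L) ≤ 0.0590, so R_th ≤ R_L · ε/(1−ε) = 12.0 kΩ × 0.0590/0.9410 = 752 Ω.
(Any R1, R2 with R2/(R1+R2) = 0.718 and R1‖R2 ≤ 752 Ω will meet the spec.)

R_th ≤ 752 Ω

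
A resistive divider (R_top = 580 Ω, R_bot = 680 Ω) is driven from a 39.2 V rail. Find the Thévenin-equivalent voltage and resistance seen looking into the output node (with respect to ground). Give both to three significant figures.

V_th is the open-circuit tap voltage: 39.2 × 680/(580 + 680) = 21.2 V.
With the supply zeroed, R_top and R_bot appear in parallel from the tap: R_th = R_top‖R_bot = (580 × 680)/1260 = 313 Ω.

V_th = 21.2 V, R_th = 313 Ω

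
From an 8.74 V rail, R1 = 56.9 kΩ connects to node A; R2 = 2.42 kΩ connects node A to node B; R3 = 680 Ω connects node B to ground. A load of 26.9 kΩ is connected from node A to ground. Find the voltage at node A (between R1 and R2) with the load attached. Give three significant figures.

V ≈ 0.407 V

Below node A the series string R2+R3 = 3100 Ω sits in parallel with the 26900 Ω load: 2780 Ω.
V_A = 8.74 × 2780/(56900 + 2780) = 0.407 V.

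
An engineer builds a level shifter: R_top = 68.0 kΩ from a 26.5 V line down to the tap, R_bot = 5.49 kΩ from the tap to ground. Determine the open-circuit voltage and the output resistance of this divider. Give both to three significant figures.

V_th = 1.98 V, R_th = 5.08 kΩ

V_th is the open-circuit tap voltage: 26.5 × 5.49/(68.0 + 5.49) = 1.98 V.
With the supply zeroed, R_top and R_bot appear in parallel from the tap: R_th = R_top‖R_bot = (68.0 × 5.49)/73.49 = 5.08 kΩ.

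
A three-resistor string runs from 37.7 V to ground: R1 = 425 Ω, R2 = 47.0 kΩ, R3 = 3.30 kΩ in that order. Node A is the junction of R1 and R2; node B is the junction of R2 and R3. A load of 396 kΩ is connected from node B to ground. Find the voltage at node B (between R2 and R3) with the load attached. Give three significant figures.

V ≈ 2.43 V

At node B, R3 is in parallel with the load: R3‖R_L = 3273 Ω.
Below node A the resistance is R2 + (R3‖R_L) = 50270 Ω, so V_A = 37.7 × 50270/50700 = 37.38 V.
Then V_B = V_A × (R3‖R_L)/(R2 + R3‖R_L) = 37.38 × 3273/50270 = 2.43 V.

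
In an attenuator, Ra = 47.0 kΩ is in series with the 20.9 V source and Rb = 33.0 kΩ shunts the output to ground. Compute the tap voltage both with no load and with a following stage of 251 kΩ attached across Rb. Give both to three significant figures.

Open-circuit: V = 20.9 × 33.0/(47.0 + 33.0) = 8.62 V.
With the load, Rb becomes Rb‖R_L = 29.17 kΩ, so V = 20.9 × 29.17/76.17 = 8.00 V.

Unloaded: 8.62 V; loaded: 8.00 V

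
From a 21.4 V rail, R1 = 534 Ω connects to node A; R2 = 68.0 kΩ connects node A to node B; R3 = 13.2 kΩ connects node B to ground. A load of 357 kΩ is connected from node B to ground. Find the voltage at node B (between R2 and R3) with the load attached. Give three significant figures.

At node B, R3 is in parallel with the load: R3‖R_L = 12730 Ω.
Below node A the resistance is R2 + (R3‖R_L) = 80730 Ω, so V_A = 21.4 × 80730/81260 = 21.26 V.
Then V_B = V_A × (R3‖R_L)/(R2 + R3‖R_L) = 21.26 × 12730/80730 = 3.35 V.

V ≈ 3.35 V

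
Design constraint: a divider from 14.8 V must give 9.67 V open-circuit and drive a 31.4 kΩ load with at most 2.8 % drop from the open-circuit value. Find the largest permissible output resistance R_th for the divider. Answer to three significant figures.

Loading drop = R_th/(R_th + R_L) ≤ 0.0280, so R_th ≤ R_L · ε/(1−ε) = 31.4 kΩ × 0.0280/0.9720 = 905 Ω.

R_th ≤ 905 Ω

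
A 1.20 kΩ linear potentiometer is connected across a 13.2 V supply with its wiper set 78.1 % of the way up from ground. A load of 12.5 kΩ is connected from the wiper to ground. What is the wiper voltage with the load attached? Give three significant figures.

The wiper splits the pot into (1−α)R = 262.8 Ω above and αR = 937.2 Ω below.
Lower section ‖ load = 871.8 Ω.
V_wiper = 13.2 × 871.8/(262.8 + 871.8) = 10.1 V.

V ≈ 10.1 V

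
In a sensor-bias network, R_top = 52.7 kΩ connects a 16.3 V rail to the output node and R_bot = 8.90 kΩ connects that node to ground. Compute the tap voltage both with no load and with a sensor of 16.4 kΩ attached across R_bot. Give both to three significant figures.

Open-circuit: V = 16.3 × 8.90/(52.7 + 8.90) = 2.36 V.
With the load, R_bot becomes R_bot‖R_L = 5.769 kΩ, so V = 16.3 × 5.769/58.47 = 1.61 V.

Unloaded: 2.36 V; loaded: 1.61 V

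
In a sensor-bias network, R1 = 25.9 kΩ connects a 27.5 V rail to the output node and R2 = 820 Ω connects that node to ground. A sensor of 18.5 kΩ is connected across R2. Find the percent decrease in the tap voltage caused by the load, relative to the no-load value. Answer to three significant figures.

The divider's output (Thévenin) resistance is R1‖R2 = 794.8 Ω.
Fractional drop under load = R_th/(R_th + R_L) = 794.8 / (794.8 + 18500) = 0.04119.
So the output falls by 4.12 %.

4.12 %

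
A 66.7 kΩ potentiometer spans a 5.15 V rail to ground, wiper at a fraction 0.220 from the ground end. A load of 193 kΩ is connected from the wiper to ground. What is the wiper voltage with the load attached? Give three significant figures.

The wiper splits the pot into (1−α)R = 52.03 kΩ above and αR = 14.67 kΩ below.
Lower section ‖ load = 13.64 kΩ.
V_wiper = 5.15 × 13.64/(52.03 + 13.64) = 1.07 V.

V ≈ 1.07 V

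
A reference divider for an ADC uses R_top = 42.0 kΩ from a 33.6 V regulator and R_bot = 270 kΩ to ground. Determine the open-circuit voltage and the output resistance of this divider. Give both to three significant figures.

V_th = 29.1 V, R_th = 36.3 kΩ

V_th is the open-circuit tap voltage: 33.6 × 270/(42.0 + 270) = 29.1 V.
With the supply zeroed, R_top and R_bot appear in parallel from the tap: R_th = R_top‖R_bot = (42.0 × 270)/312.0 = 36.3 kΩ.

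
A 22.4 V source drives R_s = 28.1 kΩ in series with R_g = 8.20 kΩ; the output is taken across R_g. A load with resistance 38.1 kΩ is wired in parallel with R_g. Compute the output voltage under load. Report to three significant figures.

V_out ≈ 4.34 V

The load sits in parallel with R_g: R_g‖R_L = (8.20 × 38.1) / (8.20 + 38.1) = 6.748 kΩ.
V_out = 22.4 × 6.748 / (28.1 + 6.748) = 22.4 × 6.748/34.85 = 4.34 V.
(Unloaded it would have been 5.06 V.)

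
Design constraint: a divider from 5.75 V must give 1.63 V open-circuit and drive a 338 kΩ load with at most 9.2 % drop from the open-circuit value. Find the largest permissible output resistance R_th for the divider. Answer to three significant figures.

R_th ≤ 34.2 kΩ

Loading drop = R_th/(R_th + R_L) ≤ 0.0920, so R_th ≤ R_L · ε/(1−ε) = 338 kΩ × 0.0920/0.9080 = 34.2 kΩ.
(Any R1, R2 with R2/(R1+R2) = 0.283 and R1‖R2 ≤ 34.2 kΩ will meet the spec.)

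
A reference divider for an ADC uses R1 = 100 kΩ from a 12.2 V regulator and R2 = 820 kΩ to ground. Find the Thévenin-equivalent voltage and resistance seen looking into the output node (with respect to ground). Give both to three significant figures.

V_th is the open-circuit tap voltage: 12.2 × 820/(100 + 820) = 10.9 V.
With the supply zeroed, R1 and R2 appear in parallel from the tap: R_th = R1‖R2 = (100 × 820)/920.0 = 89.1 kΩ.

V_th = 10.9 V, R_th = 89.1 kΩ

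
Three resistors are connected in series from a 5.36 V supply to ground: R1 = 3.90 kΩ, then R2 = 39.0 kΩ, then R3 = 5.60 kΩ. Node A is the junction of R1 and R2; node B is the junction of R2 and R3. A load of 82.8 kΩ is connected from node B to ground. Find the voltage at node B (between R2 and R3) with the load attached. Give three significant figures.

At node B, R3 is in parallel with the load: R3‖R_L = 5.245 kΩ.
Below node A the resistance is R2 + (R3‖R_L) = 44.25 kΩ, so V_A = 5.36 × 44.25/48.15 = 4.926 V.
Then V_B = V_A × (R3‖R_L)/(R2 + R3‖R_L) = 4.926 × 5.245/44.25 = 0.584 V.

V ≈ 0.584 V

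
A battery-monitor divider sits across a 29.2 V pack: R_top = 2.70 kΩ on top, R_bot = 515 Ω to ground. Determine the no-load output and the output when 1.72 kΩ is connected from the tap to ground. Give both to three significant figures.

Unloaded: 4.68 V; loaded: 3.74 V

Open-circuit: V = 29.2 × 515/(2700 + 515) = 4.68 V.
With the load, R_bot becomes R_bot‖R_L = 396.3 Ω, so V = 29.2 × 396.3/3096 = 3.74 V.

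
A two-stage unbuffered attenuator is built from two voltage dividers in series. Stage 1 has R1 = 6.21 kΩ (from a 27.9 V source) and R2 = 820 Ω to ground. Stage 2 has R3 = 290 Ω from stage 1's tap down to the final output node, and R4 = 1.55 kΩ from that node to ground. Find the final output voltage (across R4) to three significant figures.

V_out ≈ 1.97 V

Stage 2 presents R3+R4 = 1840 Ω as a load on stage 1's tap.
Stage 1's lower leg becomes R2‖(R3+R4) = 567.2 Ω, so V_mid = 27.9 × 567.2/6777 = 2.335 V.
Stage 2 is itself unloaded: V_out = V_mid × R4/(R3+R4) = 2.335 × 1550/1840 = 1.97 V.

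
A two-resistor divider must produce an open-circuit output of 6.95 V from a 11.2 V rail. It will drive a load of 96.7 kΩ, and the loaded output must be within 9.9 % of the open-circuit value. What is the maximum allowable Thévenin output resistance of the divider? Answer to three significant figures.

R_th ≤ 10.6 kΩ

Loading drop = R_th/(R_th + R_L) ≤ 0.0990, so R_th ≤ R_L · ε/(1−ε) = 96.7 kΩ × 0.0990/0.9010 = 10.6 kΩ.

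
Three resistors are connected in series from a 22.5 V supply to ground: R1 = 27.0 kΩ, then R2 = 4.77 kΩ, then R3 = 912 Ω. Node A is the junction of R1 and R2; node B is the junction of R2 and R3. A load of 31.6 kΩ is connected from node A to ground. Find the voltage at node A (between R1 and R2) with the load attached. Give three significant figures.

V ≈ 3.41 V

Below node A the series string R2+R3 = 5682 Ω sits in parallel with the 31600 Ω load: 4816 Ω.
V_A = 22.5 × 4816/(27000 + 4816) = 3.41 V.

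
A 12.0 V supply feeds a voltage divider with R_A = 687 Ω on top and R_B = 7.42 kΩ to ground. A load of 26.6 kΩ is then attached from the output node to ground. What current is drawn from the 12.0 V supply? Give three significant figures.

R_B‖R_L = 5802 Ω, so the source sees R_A + R_B‖R_L = 6489 Ω.
I = 12.0 V / 6489 Ω = 1.85 mA.

I ≈ 1.85 mA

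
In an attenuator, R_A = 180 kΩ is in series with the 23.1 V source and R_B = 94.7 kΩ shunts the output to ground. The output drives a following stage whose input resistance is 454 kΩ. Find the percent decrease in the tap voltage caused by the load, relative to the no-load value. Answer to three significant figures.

12.0 %

Unloaded V = 23.1 × 94.7/274.7 = 7.9635 V.
Loaded: R_B‖R_L = 78.36 kΩ, giving V = 23.1 × 78.36/258.4 = 7.0059 V.
Drop = (7.9635 − 7.0059) / 7.9635 = 12.0 %.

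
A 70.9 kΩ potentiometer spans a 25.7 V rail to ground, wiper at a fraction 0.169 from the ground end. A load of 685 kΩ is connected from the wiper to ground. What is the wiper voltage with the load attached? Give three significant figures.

V ≈ 4.28 V

The wiper splits the pot into (1−α)R = 58.92 kΩ above and αR = 11.98 kΩ below.
Lower section ‖ load = 11.78 kΩ.
V_wiper = 25.7 × 11.78/(58.92 + 11.78) = 4.28 V.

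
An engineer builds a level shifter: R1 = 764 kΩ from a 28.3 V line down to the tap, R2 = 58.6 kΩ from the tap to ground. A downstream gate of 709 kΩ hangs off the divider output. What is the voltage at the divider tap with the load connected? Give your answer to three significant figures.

The load sits in parallel with R2: R2‖R_L = (58.6 × 709) / (58.6 + 709) = 54.13 kΩ.
V_out = 28.3 × 54.13 / (764 + 54.13) = 28.3 × 54.13/818.1 = 1.87 V.

V_out ≈ 1.87 V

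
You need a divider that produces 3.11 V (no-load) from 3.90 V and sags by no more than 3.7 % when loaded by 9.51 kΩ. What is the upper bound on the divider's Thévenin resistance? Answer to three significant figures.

Loading drop = R_th/(R_th + R_L) ≤ 0.0370, so R_th ≤ R_L · ε/(1−ε) = 9.51 kΩ × 0.0370/0.9630 = 365 Ω.
(Any R1, R2 with R2/(R1+R2) = 0.797 and R1‖R2 ≤ 365 Ω will meet the spec.)

R_th ≤ 365 Ω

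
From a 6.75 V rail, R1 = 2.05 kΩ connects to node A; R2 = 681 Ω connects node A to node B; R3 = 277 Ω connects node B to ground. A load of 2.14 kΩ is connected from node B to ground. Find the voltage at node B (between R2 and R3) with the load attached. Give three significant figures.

V ≈ 0.556 V

At node B, R3 is in parallel with the load: R3‖R_L = 245.3 Ω.
Below node A the resistance is R2 + (R3‖R_L) = 926.3 Ω, so V_A = 6.75 × 926.3/2976 = 2.101 V.
Then V_B = V_A × (R3‖R_L)/(R2 + R3‖R_L) = 2.101 × 245.3/926.3 = 0.556 V.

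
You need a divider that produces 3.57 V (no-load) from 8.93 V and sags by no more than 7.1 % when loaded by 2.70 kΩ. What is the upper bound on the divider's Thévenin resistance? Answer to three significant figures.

R_th ≤ 206 Ω

Loading drop = R_th/(R_th + R_L) ≤ 0.0710, so R_th ≤ R_L · ε/(1−ε) = 2.70 kΩ × 0.0710/0.9290 = 206 Ω.
(Any R1, R2 with R2/(R1+R2) = 0.400 and R1‖R2 ≤ 206 Ω will meet the spec.)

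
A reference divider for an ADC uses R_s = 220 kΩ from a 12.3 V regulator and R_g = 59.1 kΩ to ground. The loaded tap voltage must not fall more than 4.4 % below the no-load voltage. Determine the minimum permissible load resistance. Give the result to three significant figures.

R_L(min) ≈ 1.01 MΩ

Output resistance R_th = R_s‖R_g = (220 × 59.1)/279.1 = 46.59 kΩ.
The fractional drop is R_th/(R_th + R_L); requiring this ≤ 0.0440 gives R_L ≥ R_th(1/0.0440 − 1) = 46.59 × 21.73 = 1.01 MΩ.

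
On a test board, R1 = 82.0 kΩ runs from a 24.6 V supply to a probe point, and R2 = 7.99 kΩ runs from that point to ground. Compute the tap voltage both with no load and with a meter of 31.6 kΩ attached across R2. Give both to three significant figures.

Unloaded: 2.18 V; loaded: 1.78 V

Open-circuit: V = 24.6 × 7.99/(82.0 + 7.99) = 2.18 V.
With the load, R2 becomes R2‖R_L = 6.377 kΩ, so V = 24.6 × 6.377/88.38 = 1.78 V.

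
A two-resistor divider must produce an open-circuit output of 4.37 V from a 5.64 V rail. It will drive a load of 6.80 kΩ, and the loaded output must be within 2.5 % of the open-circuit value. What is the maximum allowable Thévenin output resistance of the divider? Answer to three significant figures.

R_th ≤ 174 Ω

Loading drop = R_th/(R_th + R_L) ≤ 0.0250, so R_th ≤ R_L · ε/(1−ε) = 6.80 kΩ × 0.0250/0.9750 = 174 Ω.
(Any R1, R2 with R2/(R1+R2) = 0.775 and R1‖R2 ≤ 174 Ω will meet the spec.)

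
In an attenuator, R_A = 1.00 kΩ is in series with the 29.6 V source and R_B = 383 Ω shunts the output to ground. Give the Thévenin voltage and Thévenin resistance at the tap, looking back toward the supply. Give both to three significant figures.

V_th is the open-circuit tap voltage: 29.6 × 383/(1000 + 383) = 8.20 V.
With the supply zeroed, R_A and R_B appear in parallel from the tap: R_th = R_A‖R_B = (1000 × 383)/1383 = 277 Ω.

V_th = 8.20 V, R_th = 277 Ω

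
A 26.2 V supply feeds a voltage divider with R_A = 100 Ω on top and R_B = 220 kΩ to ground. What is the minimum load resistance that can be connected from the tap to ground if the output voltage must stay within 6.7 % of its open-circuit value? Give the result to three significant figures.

Output resistance R_th = R_A‖R_B = (100 × 220000)/220100 = 99.95 Ω.
The fractional drop is R_th/(R_th + R_L); requiring this ≤ 0.0670 gives R_L ≥ R_th(1/0.0670 − 1) = 99.95 × 13.93 = 1.39 kΩ.

R_L(min) ≈ 1.39 kΩ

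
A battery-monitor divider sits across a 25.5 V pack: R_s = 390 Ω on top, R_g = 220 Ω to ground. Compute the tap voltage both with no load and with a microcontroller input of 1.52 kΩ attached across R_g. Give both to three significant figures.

Open-circuit: V = 25.5 × 220/(390 + 220) = 9.20 V.
With the load, R_g becomes R_g‖R_L = 192.2 Ω, so V = 25.5 × 192.2/582.2 = 8.42 V.

Unloaded: 9.20 V; loaded: 8.42 V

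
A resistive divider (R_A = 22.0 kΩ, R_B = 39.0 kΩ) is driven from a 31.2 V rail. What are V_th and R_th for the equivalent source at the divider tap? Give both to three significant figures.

V_th = 19.9 V, R_th = 14.1 kΩ

V_th is the open-circuit tap voltage: 31.2 × 39.0/(22.0 + 39.0) = 19.9 V.
With the supply zeroed, R_A and R_B appear in parallel from the tap: R_th = R_A‖R_B = (22.0 × 39.0)/61.00 = 14.1 kΩ.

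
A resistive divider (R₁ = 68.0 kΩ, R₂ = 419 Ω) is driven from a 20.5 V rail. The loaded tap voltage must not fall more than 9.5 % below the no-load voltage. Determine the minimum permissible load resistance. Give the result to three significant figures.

R_L(min) ≈ 3.97 kΩ

Output resistance R_th = R₁‖R₂ = (68000 × 419)/68420 = 416.4 Ω.
The fractional drop is R_th/(R_th + R_L); requiring this ≤ 0.0950 gives R_L ≥ R_th(1/0.0950 − 1) = 416.4 × 9.526 = 3.97 kΩ.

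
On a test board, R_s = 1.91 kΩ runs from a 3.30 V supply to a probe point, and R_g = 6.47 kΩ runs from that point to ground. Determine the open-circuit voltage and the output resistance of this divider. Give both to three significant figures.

V_th is the open-circuit tap voltage: 3.30 × 6.47/(1.91 + 6.47) = 2.55 V.
With the supply zeroed, R_s and R_g appear in parallel from the tap: R_th = R_s‖R_g = (1.91 × 6.47)/8.380 = 1.47 kΩ.

V_th = 2.55 V, R_th = 1.47 kΩ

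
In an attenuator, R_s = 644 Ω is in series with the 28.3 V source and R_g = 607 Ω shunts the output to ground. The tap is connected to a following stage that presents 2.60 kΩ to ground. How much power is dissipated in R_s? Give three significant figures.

P ≈ 400 mW

Total resistance from the source is R_s + (R_g‖R_L) = 1136 Ω, so I = 28.3/1136 Ω = 24.91 mA.
P = I²·R_s = (24.91 mA)² × 644 Ω = 400 mW.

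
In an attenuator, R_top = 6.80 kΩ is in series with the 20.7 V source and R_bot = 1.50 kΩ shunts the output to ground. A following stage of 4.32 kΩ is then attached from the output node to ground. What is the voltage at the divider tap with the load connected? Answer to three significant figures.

V_out ≈ 2.91 V

The load sits in parallel with R_bot: R_bot‖R_L = (1.50 × 4.32) / (1.50 + 4.32) = 1.113 kΩ.
V_out = 20.7 × 1.113 / (6.80 + 1.113) = 20.7 × 1.113/7.913 = 2.91 V.
(Unloaded it would have been 3.74 V.)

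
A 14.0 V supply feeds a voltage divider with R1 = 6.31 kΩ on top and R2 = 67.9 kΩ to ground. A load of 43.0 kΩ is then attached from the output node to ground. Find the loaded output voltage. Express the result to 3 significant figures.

V_out ≈ 11.3 V

The load sits in parallel with R2: R2‖R_L = (67.9 × 43.0) / (67.9 + 43.0) = 26.33 kΩ.
V_out = 14.0 × 26.33 / (6.31 + 26.33) = 14.0 × 26.33/32.64 = 11.3 V.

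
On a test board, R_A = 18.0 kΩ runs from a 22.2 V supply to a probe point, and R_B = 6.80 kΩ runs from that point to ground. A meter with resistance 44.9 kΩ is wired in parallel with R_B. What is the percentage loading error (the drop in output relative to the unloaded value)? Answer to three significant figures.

9.90 %

Unloaded V = 22.2 × 6.80/24.80 = 6.0871 V.
Loaded: R_B‖R_L = 5.906 kΩ, giving V = 22.2 × 5.906/23.91 = 5.4843 V.
Drop = (6.0871 − 5.4843) / 6.0871 = 9.90 %.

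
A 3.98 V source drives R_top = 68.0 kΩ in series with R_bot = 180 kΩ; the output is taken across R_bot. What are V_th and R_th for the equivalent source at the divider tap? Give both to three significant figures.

V_th = 2.89 V, R_th = 49.4 kΩ

V_th is the open-circuit tap voltage: 3.98 × 180/(68.0 + 180) = 2.89 V.
With the supply zeroed, R_top and R_bot appear in parallel from the tap: R_th = R_top‖R_bot = (68.0 × 180)/248.0 = 49.4 kΩ.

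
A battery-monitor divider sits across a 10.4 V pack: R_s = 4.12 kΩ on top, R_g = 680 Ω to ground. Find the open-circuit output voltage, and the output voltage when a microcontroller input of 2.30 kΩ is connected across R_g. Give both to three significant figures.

Open-circuit: V = 10.4 × 680/(4120 + 680) = 1.47 V.
With the load, R_g becomes R_g‖R_L = 524.8 Ω, so V = 10.4 × 524.8/4645 = 1.18 V.

Unloaded: 1.47 V; loaded: 1.18 V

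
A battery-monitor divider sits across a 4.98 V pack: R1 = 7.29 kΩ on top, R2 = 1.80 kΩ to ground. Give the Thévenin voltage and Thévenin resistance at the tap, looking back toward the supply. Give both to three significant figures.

V_th is the open-circuit tap voltage: 4.98 × 1.80/(7.29 + 1.80) = 0.986 V.
With the supply zeroed, R1 and R2 appear in parallel from the tap: R_th = R1‖R2 = (7.29 × 1.80)/9.090 = 1.44 kΩ.

V_th = 0.986 V, R_th = 1.44 kΩ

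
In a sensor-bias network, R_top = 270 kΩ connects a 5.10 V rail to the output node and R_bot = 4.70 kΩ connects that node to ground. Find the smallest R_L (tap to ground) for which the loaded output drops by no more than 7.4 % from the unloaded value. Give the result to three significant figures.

Output resistance R_th = R_top‖R_bot = (270 × 4.70)/274.7 = 4.620 kΩ.
The fractional drop is R_th/(R_th + R_L); requiring this ≤ 0.0740 gives R_L ≥ R_th(1/0.0740 − 1) = 4.620 × 12.51 = 57.8 kΩ.

R_L(min) ≈ 57.8 kΩ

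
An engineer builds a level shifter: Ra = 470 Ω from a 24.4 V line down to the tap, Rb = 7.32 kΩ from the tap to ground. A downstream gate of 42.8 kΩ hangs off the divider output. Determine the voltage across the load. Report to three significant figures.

V_out ≈ 22.7 V

The load sits in parallel with Rb: Rb‖R_L = (7320 × 42800) / (7320 + 42800) = 6251 Ω.
V_out = 24.4 × 6251 / (470 + 6251) = 24.4 × 6251/6721 = 22.7 V.
(Unloaded it would have been 22.9 V.)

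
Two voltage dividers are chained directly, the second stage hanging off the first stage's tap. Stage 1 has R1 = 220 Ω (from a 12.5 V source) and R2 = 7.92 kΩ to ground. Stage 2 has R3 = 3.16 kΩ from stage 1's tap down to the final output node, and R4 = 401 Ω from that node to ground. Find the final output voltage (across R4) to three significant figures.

Stage 2 presents R3+R4 = 3561 Ω as a load on stage 1's tap.
Stage 1's lower leg becomes R2‖(R3+R4) = 2457 Ω, so V_mid = 12.5 × 2457/2677 = 11.47 V.
Stage 2 is itself unloaded: V_out = V_mid × R4/(R3+R4) = 11.47 × 401/3561 = 1.29 V.

V_out ≈ 1.29 V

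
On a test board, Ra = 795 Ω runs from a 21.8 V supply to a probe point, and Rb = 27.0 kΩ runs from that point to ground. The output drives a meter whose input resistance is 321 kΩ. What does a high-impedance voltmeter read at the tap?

The load sits in parallel with Rb: Rb‖R_L = (27000 × 321000) / (27000 + 321000) = 24910 Ω.
V_out = 21.8 × 24910 / (795 + 24910) = 21.8 × 24910/25700 = 21.1 V.
(Unloaded it would have been 21.2 V.)

V_out ≈ 21.1 V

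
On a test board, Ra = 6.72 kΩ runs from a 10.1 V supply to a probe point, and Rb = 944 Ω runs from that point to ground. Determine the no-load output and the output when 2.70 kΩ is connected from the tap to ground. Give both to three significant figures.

Unloaded: 1.24 V; loaded: 0.952 V

Open-circuit: V = 10.1 × 944/(6720 + 944) = 1.24 V.
With the load, Rb becomes Rb‖R_L = 699.5 Ω, so V = 10.1 × 699.5/7419 = 0.952 V.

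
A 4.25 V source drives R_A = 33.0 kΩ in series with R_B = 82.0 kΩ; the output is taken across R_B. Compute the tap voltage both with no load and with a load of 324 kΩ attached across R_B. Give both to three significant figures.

Open-circuit: V = 4.25 × 82.0/(33.0 + 82.0) = 3.03 V.
With the load, R_B becomes R_B‖R_L = 65.44 kΩ, so V = 4.25 × 65.44/98.44 = 2.83 V.

Unloaded: 3.03 V; loaded: 2.83 V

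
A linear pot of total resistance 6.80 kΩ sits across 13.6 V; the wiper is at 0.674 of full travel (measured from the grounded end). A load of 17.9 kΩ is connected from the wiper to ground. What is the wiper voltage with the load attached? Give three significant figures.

The wiper splits the pot into (1−α)R = 2.217 kΩ above and αR = 4.583 kΩ below.
Lower section ‖ load = 3.649 kΩ.
V_wiper = 13.6 × 3.649/(2.217 + 3.649) = 8.46 V.

V ≈ 8.46 V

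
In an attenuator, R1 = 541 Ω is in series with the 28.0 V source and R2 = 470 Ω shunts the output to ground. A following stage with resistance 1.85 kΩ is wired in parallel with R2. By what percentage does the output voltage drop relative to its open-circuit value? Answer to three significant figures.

Unloaded V = 28.0 × 470/1011 = 13.017 V.
Loaded: R2‖R_L = 374.8 Ω, giving V = 28.0 × 374.8/915.8 = 11.459 V.
Drop = (13.017 − 11.459) / 13.017 = 12.0 %.

12.0 %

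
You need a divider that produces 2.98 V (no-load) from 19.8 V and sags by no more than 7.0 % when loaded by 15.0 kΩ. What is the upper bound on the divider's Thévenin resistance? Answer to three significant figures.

R_th ≤ 1.13 kΩ

Loading drop = R_th/(R_th + R_L) ≤ 0.0700, so R_th ≤ R_L · ε/(1−ε) = 15.0 kΩ × 0.0700/0.9300 = 1.13 kΩ.
(Any R1, R2 with R2/(R1+R2) = 0.151 and R1‖R2 ≤ 1.13 kΩ will meet the spec.)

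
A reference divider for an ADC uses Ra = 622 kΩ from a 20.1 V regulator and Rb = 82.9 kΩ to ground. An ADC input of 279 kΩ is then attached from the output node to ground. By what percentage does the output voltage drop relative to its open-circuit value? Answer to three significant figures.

The divider's output (Thévenin) resistance is Ra‖Rb = 73.15 kΩ.
Fractional drop under load = R_th/(R_th + R_L) = 73.15 / (73.15 + 279) = 0.2077.
So the output falls by 20.8 %.

20.8 %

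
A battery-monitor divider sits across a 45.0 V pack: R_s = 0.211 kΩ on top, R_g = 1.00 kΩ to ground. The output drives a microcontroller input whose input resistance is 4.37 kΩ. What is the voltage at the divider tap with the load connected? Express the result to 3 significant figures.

V_out ≈ 35.7 V

The load sits in parallel with R_g: R_g‖R_L = (1000 × 4370) / (1000 + 4370) = 813.8 Ω.
V_out = 45.0 × 813.8 / (211 + 813.8) = 45.0 × 813.8/1025 = 35.7 V.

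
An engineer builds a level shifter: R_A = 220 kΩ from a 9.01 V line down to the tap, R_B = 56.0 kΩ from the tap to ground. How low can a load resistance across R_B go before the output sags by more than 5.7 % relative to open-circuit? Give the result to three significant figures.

Output resistance R_th = R_A‖R_B = (220 × 56.0)/276.0 = 44.64 kΩ.
The fractional drop is R_th/(R_th + R_L); requiring this ≤ 0.0570 gives R_L ≥ R_th(1/0.0570 − 1) = 44.64 × 16.54 = 738 kΩ.

R_L(min) ≈ 738 kΩ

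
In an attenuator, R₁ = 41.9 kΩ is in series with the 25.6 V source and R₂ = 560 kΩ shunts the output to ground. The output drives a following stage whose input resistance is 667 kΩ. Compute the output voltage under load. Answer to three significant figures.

The load sits in parallel with R₂: R₂‖R_L = (560 × 667) / (560 + 667) = 304.4 kΩ.
V_out = 25.6 × 304.4 / (41.9 + 304.4) = 25.6 × 304.4/346.3 = 22.5 V.
(Unloaded it would have been 23.8 V.)

V_out ≈ 22.5 V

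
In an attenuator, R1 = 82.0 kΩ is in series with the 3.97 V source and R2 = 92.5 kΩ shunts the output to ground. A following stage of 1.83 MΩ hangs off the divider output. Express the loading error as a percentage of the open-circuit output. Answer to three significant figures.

The divider's output (Thévenin) resistance is R1‖R2 = 43.47 kΩ.
Fractional drop under load = R_th/(R_th + R_L) = 43.47 / (43.47 + 1830) = 0.02320.
So the output falls by 2.32 %.

2.32 %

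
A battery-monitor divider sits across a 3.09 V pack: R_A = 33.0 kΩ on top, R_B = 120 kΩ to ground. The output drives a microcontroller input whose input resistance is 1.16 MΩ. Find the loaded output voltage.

The load sits in parallel with R_B: R_B‖R_L = (120 × 1160) / (120 + 1160) = 108.8 kΩ.
V_out = 3.09 × 108.8 / (33.0 + 108.8) = 3.09 × 108.8/141.8 = 2.37 V.
(Unloaded it would have been 2.42 V.)

V_out ≈ 2.37 V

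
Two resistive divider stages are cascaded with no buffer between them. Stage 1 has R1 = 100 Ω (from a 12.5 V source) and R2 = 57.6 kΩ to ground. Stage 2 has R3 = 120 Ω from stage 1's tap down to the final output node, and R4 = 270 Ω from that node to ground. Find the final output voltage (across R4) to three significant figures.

Stage 2 presents R3+R4 = 390.0 Ω as a load on stage 1's tap.
Stage 1's lower leg becomes R2‖(R3+R4) = 387.4 Ω, so V_mid = 12.5 × 387.4/487.4 = 9.935 V.
Stage 2 is itself unloaded: V_out = V_mid × R4/(R3+R4) = 9.935 × 270/390.0 = 6.88 V.

V_out ≈ 6.88 V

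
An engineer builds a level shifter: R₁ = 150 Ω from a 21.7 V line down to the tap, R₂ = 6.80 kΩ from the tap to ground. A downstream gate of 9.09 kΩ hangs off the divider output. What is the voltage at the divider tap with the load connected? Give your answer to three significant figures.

The load sits in parallel with R₂: R₂‖R_L = (6800 × 9090) / (6800 + 9090) = 3890 Ω.
V_out = 21.7 × 3890 / (150 + 3890) = 21.7 × 3890/4040 = 20.9 V.
(Unloaded it would have been 21.2 V.)

V_out ≈ 20.9 V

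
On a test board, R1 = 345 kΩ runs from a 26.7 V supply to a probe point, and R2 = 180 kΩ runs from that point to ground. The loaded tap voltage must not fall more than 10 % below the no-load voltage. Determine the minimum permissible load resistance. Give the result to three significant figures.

R_L(min) ≈ 1.06 MΩ

Output resistance R_th = R1‖R2 = (345 × 180)/525.0 = 118.3 kΩ.
The fractional drop is R_th/(R_th + R_L); requiring this ≤ 0.100 gives R_L ≥ R_th(1/0.100 − 1) = 118.3 × 9.000 = 1.06 MΩ.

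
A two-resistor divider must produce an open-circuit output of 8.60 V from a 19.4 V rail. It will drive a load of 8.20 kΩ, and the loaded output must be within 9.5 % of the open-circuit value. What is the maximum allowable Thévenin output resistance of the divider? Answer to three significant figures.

Loading drop = R_th/(R_th + R_L) ≤ 0.0950, so R_th ≤ R_L · ε/(1−ε) = 8.20 kΩ × 0.0950/0.9050 = 861 Ω.
(Any R1, R2 with R2/(R1+R2) = 0.443 and R1‖R2 ≤ 861 Ω will meet the spec.)

R_th ≤ 861 Ω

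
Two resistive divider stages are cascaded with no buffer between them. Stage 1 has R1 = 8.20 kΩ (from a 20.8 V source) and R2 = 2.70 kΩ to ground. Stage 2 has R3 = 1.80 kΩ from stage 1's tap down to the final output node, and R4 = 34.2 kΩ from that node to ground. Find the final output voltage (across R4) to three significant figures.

V_out ≈ 4.63 V

Stage 2 presents R3+R4 = 36.00 kΩ as a load on stage 1's tap.
Stage 1's lower leg becomes R2‖(R3+R4) = 2.512 kΩ, so V_mid = 20.8 × 2.512/10.71 = 4.877 V.
Stage 2 is itself unloaded: V_out = V_mid × R4/(R3+R4) = 4.877 × 34.2/36.00 = 4.63 V.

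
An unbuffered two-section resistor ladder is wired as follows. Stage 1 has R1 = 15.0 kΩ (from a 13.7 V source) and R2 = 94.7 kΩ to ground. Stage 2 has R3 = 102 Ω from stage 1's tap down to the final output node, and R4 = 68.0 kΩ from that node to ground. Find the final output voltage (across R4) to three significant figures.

V_out ≈ 9.92 V

Stage 2 presents R3+R4 = 68100 Ω as a load on stage 1's tap.
Stage 1's lower leg becomes R2‖(R3+R4) = 39610 Ω, so V_mid = 13.7 × 39610/54610 = 9.937 V.
Stage 2 is itself unloaded: V_out = V_mid × R4/(R3+R4) = 9.937 × 68000/68100 = 9.92 V.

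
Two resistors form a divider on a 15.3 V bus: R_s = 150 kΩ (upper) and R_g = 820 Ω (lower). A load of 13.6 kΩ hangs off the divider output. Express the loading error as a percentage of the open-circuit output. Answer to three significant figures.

5.66 %

The divider's output (Thévenin) resistance is R_s‖R_g = 815.5 Ω.
Fractional drop under load = R_th/(R_th + R_L) = 815.5 / (815.5 + 13600) = 0.05657.
So the output falls by 5.66 %.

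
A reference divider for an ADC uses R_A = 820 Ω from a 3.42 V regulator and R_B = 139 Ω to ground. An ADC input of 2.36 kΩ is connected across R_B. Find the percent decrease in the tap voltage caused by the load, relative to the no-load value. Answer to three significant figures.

4.79 %

The divider's output (Thévenin) resistance is R_A‖R_B = 118.9 Ω.
Fractional drop under load = R_th/(R_th + R_L) = 118.9 / (118.9 + 2360) = 0.04795.
So the output falls by 4.79 %.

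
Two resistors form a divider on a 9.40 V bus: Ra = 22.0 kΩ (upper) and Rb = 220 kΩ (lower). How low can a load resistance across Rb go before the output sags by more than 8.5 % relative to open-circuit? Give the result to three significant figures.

R_L(min) ≈ 215 kΩ

Output resistance R_th = Ra‖Rb = (22.0 × 220)/242.0 = 20.00 kΩ.
The fractional drop is R_th/(R_th + R_L); requiring this ≤ 0.0850 gives R_L ≥ R_th(1/0.0850 − 1) = 20.00 × 10.76 = 215 kΩ.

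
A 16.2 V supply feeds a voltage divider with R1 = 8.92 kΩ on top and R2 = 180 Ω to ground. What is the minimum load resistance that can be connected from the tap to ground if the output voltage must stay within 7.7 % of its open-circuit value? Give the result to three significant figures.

R_L(min) ≈ 2.11 kΩ

Output resistance R_th = R1‖R2 = (8920 × 180)/9100 = 176.4 Ω.
The fractional drop is R_th/(R_th + R_L); requiring this ≤ 0.0770 gives R_L ≥ R_th(1/0.0770 − 1) = 176.4 × 11.99 = 2.11 kΩ.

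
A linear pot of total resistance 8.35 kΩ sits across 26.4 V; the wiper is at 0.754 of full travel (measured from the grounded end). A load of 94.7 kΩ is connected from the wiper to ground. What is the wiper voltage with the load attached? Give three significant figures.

The wiper splits the pot into (1−α)R = 2.054 kΩ above and αR = 6.296 kΩ below.
Lower section ‖ load = 5.903 kΩ.
V_wiper = 26.4 × 5.903/(2.054 + 5.903) = 19.6 V.

V ≈ 19.6 V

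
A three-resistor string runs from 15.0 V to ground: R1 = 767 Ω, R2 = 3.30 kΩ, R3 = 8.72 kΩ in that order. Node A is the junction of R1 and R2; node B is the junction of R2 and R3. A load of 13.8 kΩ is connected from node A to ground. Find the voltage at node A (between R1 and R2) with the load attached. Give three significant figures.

Below node A the series string R2+R3 = 12020 Ω sits in parallel with the 13800 Ω load: 6424 Ω.
V_A = 15.0 × 6424/(767 + 6424) = 13.4 V.

V ≈ 13.4 V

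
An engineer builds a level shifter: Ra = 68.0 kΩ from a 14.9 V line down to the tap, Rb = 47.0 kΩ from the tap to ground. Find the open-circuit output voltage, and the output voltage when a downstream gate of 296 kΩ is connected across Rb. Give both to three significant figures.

Open-circuit: V = 14.9 × 47.0/(68.0 + 47.0) = 6.09 V.
With the load, Rb becomes Rb‖R_L = 40.56 kΩ, so V = 14.9 × 40.56/108.6 = 5.57 V.

Unloaded: 6.09 V; loaded: 5.57 V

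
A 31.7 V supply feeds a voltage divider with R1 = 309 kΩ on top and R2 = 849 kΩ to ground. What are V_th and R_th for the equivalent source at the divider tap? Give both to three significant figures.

V_th = 23.2 V, R_th = 227 kΩ

V_th is the open-circuit tap voltage: 31.7 × 849/(309 + 849) = 23.2 V.
With the supply zeroed, R1 and R2 appear in parallel from the tap: R_th = R1‖R2 = (309 × 849)/1158 = 227 kΩ.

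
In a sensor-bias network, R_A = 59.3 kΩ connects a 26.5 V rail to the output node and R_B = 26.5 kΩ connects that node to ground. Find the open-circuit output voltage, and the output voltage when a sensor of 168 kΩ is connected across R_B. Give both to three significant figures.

Unloaded: 8.18 V; loaded: 7.38 V

Open-circuit: V = 26.5 × 26.5/(59.3 + 26.5) = 8.18 V.
With the load, R_B becomes R_B‖R_L = 22.89 kΩ, so V = 26.5 × 22.89/82.19 = 7.38 V.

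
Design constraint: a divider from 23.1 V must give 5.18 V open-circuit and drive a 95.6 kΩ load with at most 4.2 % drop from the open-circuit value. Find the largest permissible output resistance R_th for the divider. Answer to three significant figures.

R_th ≤ 4.19 kΩ

Loading drop = R_th/(R_th + R_L) ≤ 0.0420, so R_th ≤ R_L · ε/(1−ε) = 95.6 kΩ × 0.0420/0.9580 = 4.19 kΩ.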